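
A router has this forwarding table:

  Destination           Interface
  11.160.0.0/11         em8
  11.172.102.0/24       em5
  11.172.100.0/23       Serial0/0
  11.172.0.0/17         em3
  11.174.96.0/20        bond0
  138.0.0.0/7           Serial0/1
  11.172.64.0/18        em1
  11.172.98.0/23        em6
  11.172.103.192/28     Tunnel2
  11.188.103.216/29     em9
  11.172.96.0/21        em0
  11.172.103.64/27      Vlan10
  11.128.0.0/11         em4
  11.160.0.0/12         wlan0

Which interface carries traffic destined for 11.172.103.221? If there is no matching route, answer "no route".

Routes whose prefix contains 11.172.103.221:
  11.160.0.0/11 (11.160.0.0 - 11.191.255.255) -> em8
  11.160.0.0/12 (11.160.0.0 - 11.175.255.255) -> wlan0
  11.172.0.0/17 (11.172.0.0 - 11.172.127.255) -> em3
  11.172.64.0/18 (11.172.64.0 - 11.172.127.255) -> em1
  11.172.96.0/21 (11.172.96.0 - 11.172.103.255) -> em0
More-specific entries that do NOT match:
  11.188.103.216/29 (11.188.103.216 - 11.188.103.223) does not contain 11.172.103.221
  11.172.103.192/28 (11.172.103.192 - 11.172.103.207) does not contain 11.172.103.221
  11.172.103.64/27 (11.172.103.64 - 11.172.103.95) does not contain 11.172.103.221
  11.172.102.0/24 (11.172.102.0 - 11.172.102.255) does not contain 11.172.103.221
  11.172.100.0/23 (11.172.100.0 - 11.172.101.255) does not contain 11.172.103.221
  11.172.98.0/23 (11.172.98.0 - 11.172.99.255) does not contain 11.172.103.221
Longest matching prefix is /21 -> interface em0.

em0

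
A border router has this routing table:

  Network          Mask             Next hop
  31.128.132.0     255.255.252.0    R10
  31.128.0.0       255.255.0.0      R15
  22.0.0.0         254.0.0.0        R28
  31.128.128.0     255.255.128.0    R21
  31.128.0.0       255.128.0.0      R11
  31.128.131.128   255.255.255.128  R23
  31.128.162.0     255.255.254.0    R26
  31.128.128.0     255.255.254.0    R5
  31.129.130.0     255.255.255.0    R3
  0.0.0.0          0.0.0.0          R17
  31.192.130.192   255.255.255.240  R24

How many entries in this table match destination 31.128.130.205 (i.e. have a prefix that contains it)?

Prefixes containing 31.128.130.205:
  0.0.0.0/0 (default, matches everything)
  31.128.0.0/9 (31.128.0.0 - 31.255.255.255)
  31.128.0.0/16 (31.128.0.0 - 31.128.255.255)
  31.128.128.0/17 (31.128.128.0 - 31.128.255.255)
Total matching entries: 4.

4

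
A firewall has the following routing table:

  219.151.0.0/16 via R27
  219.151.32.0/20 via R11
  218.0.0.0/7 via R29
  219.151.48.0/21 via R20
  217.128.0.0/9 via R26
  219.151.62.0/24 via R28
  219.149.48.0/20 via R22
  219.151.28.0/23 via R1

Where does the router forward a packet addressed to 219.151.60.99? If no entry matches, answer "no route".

R27

Routes whose prefix contains 219.151.60.99:
  218.0.0.0/7 (218.0.0.0 - 219.255.255.255) -> R29
  219.151.0.0/16 (219.151.0.0 - 219.151.255.255) -> R27
More-specific entries that do NOT match:
  219.151.62.0/24 (219.151.62.0 - 219.151.62.255) does not contain 219.151.60.99
  219.151.28.0/23 (219.151.28.0 - 219.151.29.255) does not contain 219.151.60.99
  219.151.48.0/21 (219.151.48.0 - 219.151.55.255) does not contain 219.151.60.99
  219.151.32.0/20 (219.151.32.0 - 219.151.47.255) does not contain 219.151.60.99
  219.149.48.0/20 (219.149.48.0 - 219.149.63.255) does not contain 219.151.60.99
Longest matching prefix is /16 -> next hop R27.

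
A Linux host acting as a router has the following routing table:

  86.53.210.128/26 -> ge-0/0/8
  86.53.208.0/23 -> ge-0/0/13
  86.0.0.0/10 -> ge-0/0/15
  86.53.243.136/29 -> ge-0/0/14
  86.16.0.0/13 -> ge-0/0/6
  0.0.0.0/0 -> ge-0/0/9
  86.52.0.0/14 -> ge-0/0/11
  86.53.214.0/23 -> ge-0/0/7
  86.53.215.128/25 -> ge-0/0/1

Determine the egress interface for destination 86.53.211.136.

Routes whose prefix contains 86.53.211.136:
  0.0.0.0/0 (default, matches everything) -> ge-0/0/9
  86.0.0.0/10 (86.0.0.0 - 86.63.255.255) -> ge-0/0/15
  86.52.0.0/14 (86.52.0.0 - 86.55.255.255) -> ge-0/0/11
More-specific entries that do NOT match:
  86.53.243.136/29 (86.53.243.136 - 86.53.243.143) does not contain 86.53.211.136
  86.53.210.128/26 (86.53.210.128 - 86.53.210.191) does not contain 86.53.211.136
  86.53.215.128/25 (86.53.215.128 - 86.53.215.255) does not contain 86.53.211.136
  86.53.208.0/23 (86.53.208.0 - 86.53.209.255) does not contain 86.53.211.136
  86.53.214.0/23 (86.53.214.0 - 86.53.215.255) does not contain 86.53.211.136
Longest matching prefix is /14 -> interface ge-0/0/11.

ge-0/0/11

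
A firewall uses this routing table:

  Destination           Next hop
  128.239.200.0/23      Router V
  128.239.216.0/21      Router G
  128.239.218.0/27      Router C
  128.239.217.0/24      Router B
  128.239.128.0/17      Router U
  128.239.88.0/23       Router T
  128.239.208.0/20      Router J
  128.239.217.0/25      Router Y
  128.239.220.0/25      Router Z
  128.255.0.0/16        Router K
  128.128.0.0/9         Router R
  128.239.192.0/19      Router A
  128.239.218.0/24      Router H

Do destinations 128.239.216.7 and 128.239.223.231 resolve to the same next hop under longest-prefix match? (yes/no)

yes

128.239.216.7: longest match 128.239.216.0/21 -> Router G
128.239.223.231: longest match 128.239.216.0/21 -> Router G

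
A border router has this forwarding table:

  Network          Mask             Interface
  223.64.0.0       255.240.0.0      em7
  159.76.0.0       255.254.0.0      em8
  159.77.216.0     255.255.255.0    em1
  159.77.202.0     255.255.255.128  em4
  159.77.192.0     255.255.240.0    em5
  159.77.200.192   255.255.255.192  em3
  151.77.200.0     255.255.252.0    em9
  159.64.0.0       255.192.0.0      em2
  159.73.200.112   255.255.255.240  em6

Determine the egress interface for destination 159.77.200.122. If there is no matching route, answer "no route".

em5

Routes whose prefix contains 159.77.200.122:
  159.64.0.0/10 (159.64.0.0 - 159.127.255.255) -> em2
  159.76.0.0/15 (159.76.0.0 - 159.77.255.255) -> em8
  159.77.192.0/20 (159.77.192.0 - 159.77.207.255) -> em5
More-specific entries that do NOT match:
  159.73.200.112/28 (159.73.200.112 - 159.73.200.127) does not contain 159.77.200.122
  159.77.200.192/26 (159.77.200.192 - 159.77.200.255) does not contain 159.77.200.122
  159.77.202.0/25 (159.77.202.0 - 159.77.202.127) does not contain 159.77.200.122
  159.77.216.0/24 (159.77.216.0 - 159.77.216.255) does not contain 159.77.200.122
  151.77.200.0/22 (151.77.200.0 - 151.77.203.255) does not contain 159.77.200.122
Longest matching prefix is /20 -> interface em5.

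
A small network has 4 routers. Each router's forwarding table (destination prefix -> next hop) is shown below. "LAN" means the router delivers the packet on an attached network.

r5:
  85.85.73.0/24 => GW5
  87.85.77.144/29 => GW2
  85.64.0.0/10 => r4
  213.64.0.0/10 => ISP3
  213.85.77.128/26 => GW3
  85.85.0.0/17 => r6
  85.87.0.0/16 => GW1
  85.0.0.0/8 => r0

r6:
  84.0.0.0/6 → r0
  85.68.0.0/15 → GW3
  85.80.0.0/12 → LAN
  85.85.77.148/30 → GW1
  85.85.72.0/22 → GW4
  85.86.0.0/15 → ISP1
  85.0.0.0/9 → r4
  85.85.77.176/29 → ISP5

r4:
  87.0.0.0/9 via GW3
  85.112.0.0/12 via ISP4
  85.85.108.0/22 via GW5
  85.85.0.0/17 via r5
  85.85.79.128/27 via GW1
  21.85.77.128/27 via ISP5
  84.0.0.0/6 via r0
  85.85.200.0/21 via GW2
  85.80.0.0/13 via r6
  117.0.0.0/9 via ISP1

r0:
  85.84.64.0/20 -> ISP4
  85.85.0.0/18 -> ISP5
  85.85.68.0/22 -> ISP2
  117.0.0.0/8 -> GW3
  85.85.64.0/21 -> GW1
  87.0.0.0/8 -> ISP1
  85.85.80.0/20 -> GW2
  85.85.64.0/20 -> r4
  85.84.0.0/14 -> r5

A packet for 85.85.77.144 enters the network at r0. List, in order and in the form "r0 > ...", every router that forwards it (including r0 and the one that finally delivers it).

At r0: longest match for 85.85.77.144 is 85.85.64.0/20 -> r4
At r4: longest match for 85.85.77.144 is 85.85.0.0/17 -> r5
At r5: longest match for 85.85.77.144 is 85.85.0.0/17 -> r6
At r6: longest match for 85.85.77.144 is 85.80.0.0/12 -> LAN

r0 > r4 > r5 > r6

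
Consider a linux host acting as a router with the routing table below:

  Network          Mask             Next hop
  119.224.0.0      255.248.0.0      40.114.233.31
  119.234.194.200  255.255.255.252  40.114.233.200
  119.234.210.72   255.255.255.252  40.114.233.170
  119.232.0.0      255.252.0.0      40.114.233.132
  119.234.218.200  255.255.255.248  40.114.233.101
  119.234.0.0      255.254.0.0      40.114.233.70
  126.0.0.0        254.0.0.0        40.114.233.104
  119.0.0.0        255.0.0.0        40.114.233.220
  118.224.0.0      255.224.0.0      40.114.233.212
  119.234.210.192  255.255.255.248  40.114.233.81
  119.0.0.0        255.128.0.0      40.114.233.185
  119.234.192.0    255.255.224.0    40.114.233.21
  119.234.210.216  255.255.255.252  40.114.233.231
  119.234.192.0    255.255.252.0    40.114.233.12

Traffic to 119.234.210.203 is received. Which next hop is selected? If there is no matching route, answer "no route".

40.114.233.21

Routes whose prefix contains 119.234.210.203:
  119.0.0.0/8 (119.0.0.0 - 119.255.255.255) -> 40.114.233.220
  119.232.0.0/14 (119.232.0.0 - 119.235.255.255) -> 40.114.233.132
  119.234.0.0/15 (119.234.0.0 - 119.235.255.255) -> 40.114.233.70
  119.234.192.0/19 (119.234.192.0 - 119.234.223.255) -> 40.114.233.21
More-specific entries that do NOT match:
  119.234.194.200/30 (119.234.194.200 - 119.234.194.203) does not contain 119.234.210.203
  119.234.210.72/30 (119.234.210.72 - 119.234.210.75) does not contain 119.234.210.203
  119.234.210.216/30 (119.234.210.216 - 119.234.210.219) does not contain 119.234.210.203
  119.234.218.200/29 (119.234.218.200 - 119.234.218.207) does not contain 119.234.210.203
  119.234.210.192/29 (119.234.210.192 - 119.234.210.199) does not contain 119.234.210.203
  119.234.192.0/22 (119.234.192.0 - 119.234.195.255) does not contain 119.234.210.203
Longest matching prefix is /19 -> next hop 40.114.233.21.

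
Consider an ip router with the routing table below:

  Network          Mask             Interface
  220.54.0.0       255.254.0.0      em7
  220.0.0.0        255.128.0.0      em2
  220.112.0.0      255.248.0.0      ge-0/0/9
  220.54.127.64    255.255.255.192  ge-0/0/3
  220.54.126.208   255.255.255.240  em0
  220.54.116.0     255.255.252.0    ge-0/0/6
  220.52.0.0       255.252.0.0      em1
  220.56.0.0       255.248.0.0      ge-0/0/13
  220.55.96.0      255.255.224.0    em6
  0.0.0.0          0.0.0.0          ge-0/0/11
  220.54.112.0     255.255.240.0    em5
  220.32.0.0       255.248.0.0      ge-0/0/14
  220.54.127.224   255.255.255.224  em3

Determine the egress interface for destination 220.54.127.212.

Routes whose prefix contains 220.54.127.212:
  0.0.0.0/0 (default, matches everything) -> ge-0/0/11
  220.0.0.0/9 (220.0.0.0 - 220.127.255.255) -> em2
  220.52.0.0/14 (220.52.0.0 - 220.55.255.255) -> em1
  220.54.0.0/15 (220.54.0.0 - 220.55.255.255) -> em7
  220.54.112.0/20 (220.54.112.0 - 220.54.127.255) -> em5
More-specific entries that do NOT match:
  220.54.126.208/28 (220.54.126.208 - 220.54.126.223) does not contain 220.54.127.212
  220.54.127.224/27 (220.54.127.224 - 220.54.127.255) does not contain 220.54.127.212
  220.54.127.64/26 (220.54.127.64 - 220.54.127.127) does not contain 220.54.127.212
  220.54.116.0/22 (220.54.116.0 - 220.54.119.255) does not contain 220.54.127.212
Longest matching prefix is /20 -> interface em5.

em5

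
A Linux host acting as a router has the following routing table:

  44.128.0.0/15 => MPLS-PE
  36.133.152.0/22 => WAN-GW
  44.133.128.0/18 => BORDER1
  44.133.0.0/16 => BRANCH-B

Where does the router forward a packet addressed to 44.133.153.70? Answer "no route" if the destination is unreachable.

BORDER1

Routes whose prefix contains 44.133.153.70:
  44.133.0.0/16 (44.133.0.0 - 44.133.255.255) -> BRANCH-B
  44.133.128.0/18 (44.133.128.0 - 44.133.191.255) -> BORDER1
More-specific entries that do NOT match:
  36.133.152.0/22 (36.133.152.0 - 36.133.155.255) does not contain 44.133.153.70
Longest matching prefix is /18 -> next hop BORDER1.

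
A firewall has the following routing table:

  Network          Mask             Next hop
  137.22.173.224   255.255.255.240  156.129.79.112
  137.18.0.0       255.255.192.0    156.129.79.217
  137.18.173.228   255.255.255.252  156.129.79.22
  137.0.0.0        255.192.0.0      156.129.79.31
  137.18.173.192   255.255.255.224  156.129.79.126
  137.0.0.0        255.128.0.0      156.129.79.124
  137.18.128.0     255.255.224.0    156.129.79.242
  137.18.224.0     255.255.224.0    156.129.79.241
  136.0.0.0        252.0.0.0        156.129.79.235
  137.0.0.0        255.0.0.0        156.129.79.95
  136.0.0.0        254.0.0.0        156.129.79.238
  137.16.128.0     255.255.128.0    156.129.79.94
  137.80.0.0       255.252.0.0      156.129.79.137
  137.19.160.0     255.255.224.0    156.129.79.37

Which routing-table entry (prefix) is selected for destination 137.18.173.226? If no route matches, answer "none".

137.0.0.0/10

Entries matching 137.18.173.226:
  136.0.0.0/6 (136.0.0.0 - 139.255.255.255)
  136.0.0.0/7 (136.0.0.0 - 137.255.255.255)
  137.0.0.0/8 (137.0.0.0 - 137.255.255.255)
  137.0.0.0/9 (137.0.0.0 - 137.127.255.255)
  137.0.0.0/10 (137.0.0.0 - 137.63.255.255)
Most specific is 137.0.0.0/10.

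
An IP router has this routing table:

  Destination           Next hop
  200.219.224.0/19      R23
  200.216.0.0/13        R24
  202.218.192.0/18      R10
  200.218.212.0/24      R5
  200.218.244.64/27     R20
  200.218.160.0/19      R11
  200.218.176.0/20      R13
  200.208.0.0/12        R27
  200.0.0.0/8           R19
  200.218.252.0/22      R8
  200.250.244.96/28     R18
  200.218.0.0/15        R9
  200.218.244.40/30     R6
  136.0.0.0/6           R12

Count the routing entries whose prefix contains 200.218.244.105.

Prefixes containing 200.218.244.105:
  200.0.0.0/8 (200.0.0.0 - 200.255.255.255)
  200.208.0.0/12 (200.208.0.0 - 200.223.255.255)
  200.216.0.0/13 (200.216.0.0 - 200.223.255.255)
  200.218.0.0/15 (200.218.0.0 - 200.219.255.255)
Total matching entries: 4.

4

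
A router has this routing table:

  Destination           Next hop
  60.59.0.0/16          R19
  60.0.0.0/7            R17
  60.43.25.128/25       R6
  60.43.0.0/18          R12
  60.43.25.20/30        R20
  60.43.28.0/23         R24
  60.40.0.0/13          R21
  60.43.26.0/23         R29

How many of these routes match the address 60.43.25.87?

3

Prefixes containing 60.43.25.87:
  60.0.0.0/7 (60.0.0.0 - 61.255.255.255)
  60.40.0.0/13 (60.40.0.0 - 60.47.255.255)
  60.43.0.0/18 (60.43.0.0 - 60.43.63.255)
Total matching entries: 3.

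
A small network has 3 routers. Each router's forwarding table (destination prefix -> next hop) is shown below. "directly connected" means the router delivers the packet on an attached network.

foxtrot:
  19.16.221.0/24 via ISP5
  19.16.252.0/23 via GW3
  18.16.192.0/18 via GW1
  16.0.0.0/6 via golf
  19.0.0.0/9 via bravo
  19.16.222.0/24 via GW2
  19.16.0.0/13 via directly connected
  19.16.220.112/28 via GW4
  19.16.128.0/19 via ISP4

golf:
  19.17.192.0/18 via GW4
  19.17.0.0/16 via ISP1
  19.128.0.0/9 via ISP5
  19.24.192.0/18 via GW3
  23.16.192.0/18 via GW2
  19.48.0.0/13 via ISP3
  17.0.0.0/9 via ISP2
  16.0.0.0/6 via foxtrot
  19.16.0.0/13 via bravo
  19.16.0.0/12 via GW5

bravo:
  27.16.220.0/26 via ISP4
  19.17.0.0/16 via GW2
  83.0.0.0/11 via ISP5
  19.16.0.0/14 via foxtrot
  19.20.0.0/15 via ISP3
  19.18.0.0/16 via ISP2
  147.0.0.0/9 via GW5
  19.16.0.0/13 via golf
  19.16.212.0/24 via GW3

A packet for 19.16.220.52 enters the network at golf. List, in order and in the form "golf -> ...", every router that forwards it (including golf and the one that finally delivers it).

golf -> bravo -> foxtrot

At golf: longest match for 19.16.220.52 is 19.16.0.0/13 -> bravo
At bravo: longest match for 19.16.220.52 is 19.16.0.0/14 -> foxtrot
At foxtrot: longest match for 19.16.220.52 is 19.16.0.0/13 -> directly connected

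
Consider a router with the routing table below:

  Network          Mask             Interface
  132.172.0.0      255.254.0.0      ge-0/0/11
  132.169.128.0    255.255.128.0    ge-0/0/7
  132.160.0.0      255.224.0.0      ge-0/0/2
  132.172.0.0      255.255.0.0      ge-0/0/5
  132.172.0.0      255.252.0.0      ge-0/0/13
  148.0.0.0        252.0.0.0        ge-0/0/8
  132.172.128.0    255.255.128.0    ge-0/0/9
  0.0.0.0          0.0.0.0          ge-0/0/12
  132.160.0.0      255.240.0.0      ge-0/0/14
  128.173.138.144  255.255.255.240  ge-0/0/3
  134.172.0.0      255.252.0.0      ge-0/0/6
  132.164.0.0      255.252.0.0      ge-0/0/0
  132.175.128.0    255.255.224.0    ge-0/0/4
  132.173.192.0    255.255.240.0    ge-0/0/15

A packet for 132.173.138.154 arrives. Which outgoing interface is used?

Routes whose prefix contains 132.173.138.154:
  0.0.0.0/0 (default, matches everything) -> ge-0/0/12
  132.160.0.0/11 (132.160.0.0 - 132.191.255.255) -> ge-0/0/2
  132.160.0.0/12 (132.160.0.0 - 132.175.255.255) -> ge-0/0/14
  132.172.0.0/14 (132.172.0.0 - 132.175.255.255) -> ge-0/0/13
  132.172.0.0/15 (132.172.0.0 - 132.173.255.255) -> ge-0/0/11
More-specific entries that do NOT match:
  128.173.138.144/28 (128.173.138.144 - 128.173.138.159) does not contain 132.173.138.154
  132.173.192.0/20 (132.173.192.0 - 132.173.207.255) does not contain 132.173.138.154
  132.175.128.0/19 (132.175.128.0 - 132.175.159.255) does not contain 132.173.138.154
  132.169.128.0/17 (132.169.128.0 - 132.169.255.255) does not contain 132.173.138.154
  132.172.128.0/17 (132.172.128.0 - 132.172.255.255) does not contain 132.173.138.154
  132.172.0.0/16 (132.172.0.0 - 132.172.255.255) does not contain 132.173.138.154
Longest matching prefix is /15 -> interface ge-0/0/11.

ge-0/0/11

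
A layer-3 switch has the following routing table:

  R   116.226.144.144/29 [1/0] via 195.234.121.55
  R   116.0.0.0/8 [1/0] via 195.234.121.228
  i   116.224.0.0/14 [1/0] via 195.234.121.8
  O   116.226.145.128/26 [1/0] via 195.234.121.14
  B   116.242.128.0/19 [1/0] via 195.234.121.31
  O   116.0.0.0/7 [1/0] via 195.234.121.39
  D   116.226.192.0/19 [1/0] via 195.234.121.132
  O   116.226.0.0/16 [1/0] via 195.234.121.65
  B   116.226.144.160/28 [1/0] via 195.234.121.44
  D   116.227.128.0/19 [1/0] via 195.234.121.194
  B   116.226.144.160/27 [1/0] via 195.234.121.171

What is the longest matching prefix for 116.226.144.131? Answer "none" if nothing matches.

116.226.0.0/16

Entries matching 116.226.144.131:
  116.0.0.0/7 (116.0.0.0 - 117.255.255.255)
  116.0.0.0/8 (116.0.0.0 - 116.255.255.255)
  116.224.0.0/14 (116.224.0.0 - 116.227.255.255)
  116.226.0.0/16 (116.226.0.0 - 116.226.255.255)
Most specific is 116.226.0.0/16.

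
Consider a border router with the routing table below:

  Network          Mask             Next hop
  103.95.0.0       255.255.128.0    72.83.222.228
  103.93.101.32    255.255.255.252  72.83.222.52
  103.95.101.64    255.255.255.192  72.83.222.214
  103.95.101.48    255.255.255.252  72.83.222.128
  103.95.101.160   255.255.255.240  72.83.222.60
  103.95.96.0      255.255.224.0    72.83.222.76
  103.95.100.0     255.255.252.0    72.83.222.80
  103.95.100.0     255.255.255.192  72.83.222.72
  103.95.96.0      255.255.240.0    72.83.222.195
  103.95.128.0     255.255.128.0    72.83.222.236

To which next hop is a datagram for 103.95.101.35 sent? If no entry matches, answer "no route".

Routes whose prefix contains 103.95.101.35:
  103.95.0.0/17 (103.95.0.0 - 103.95.127.255) -> 72.83.222.228
  103.95.96.0/19 (103.95.96.0 - 103.95.127.255) -> 72.83.222.76
  103.95.96.0/20 (103.95.96.0 - 103.95.111.255) -> 72.83.222.195
  103.95.100.0/22 (103.95.100.0 - 103.95.103.255) -> 72.83.222.80
More-specific entries that do NOT match:
  103.93.101.32/30 (103.93.101.32 - 103.93.101.35) does not contain 103.95.101.35
  103.95.101.48/30 (103.95.101.48 - 103.95.101.51) does not contain 103.95.101.35
  103.95.101.160/28 (103.95.101.160 - 103.95.101.175) does not contain 103.95.101.35
  103.95.101.64/26 (103.95.101.64 - 103.95.101.127) does not contain 103.95.101.35
  103.95.100.0/26 (103.95.100.0 - 103.95.100.63) does not contain 103.95.101.35
Longest matching prefix is /22 -> next hop 72.83.222.80.

72.83.222.80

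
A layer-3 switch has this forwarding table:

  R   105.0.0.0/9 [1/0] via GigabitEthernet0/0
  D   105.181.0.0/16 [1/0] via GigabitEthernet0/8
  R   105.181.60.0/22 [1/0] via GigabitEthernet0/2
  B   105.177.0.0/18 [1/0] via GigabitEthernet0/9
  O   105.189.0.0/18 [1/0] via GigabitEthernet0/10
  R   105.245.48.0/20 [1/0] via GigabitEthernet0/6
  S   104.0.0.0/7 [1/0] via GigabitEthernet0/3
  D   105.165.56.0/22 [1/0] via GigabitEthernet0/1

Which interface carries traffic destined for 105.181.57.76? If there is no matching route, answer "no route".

Routes whose prefix contains 105.181.57.76:
  104.0.0.0/7 (104.0.0.0 - 105.255.255.255) -> GigabitEthernet0/3
  105.181.0.0/16 (105.181.0.0 - 105.181.255.255) -> GigabitEthernet0/8
More-specific entries that do NOT match:
  105.181.60.0/22 (105.181.60.0 - 105.181.63.255) does not contain 105.181.57.76
  105.165.56.0/22 (105.165.56.0 - 105.165.59.255) does not contain 105.181.57.76
  105.245.48.0/20 (105.245.48.0 - 105.245.63.255) does not contain 105.181.57.76
  105.177.0.0/18 (105.177.0.0 - 105.177.63.255) does not contain 105.181.57.76
  105.189.0.0/18 (105.189.0.0 - 105.189.63.255) does not contain 105.181.57.76
Longest matching prefix is /16 -> interface GigabitEthernet0/8.

GigabitEthernet0/8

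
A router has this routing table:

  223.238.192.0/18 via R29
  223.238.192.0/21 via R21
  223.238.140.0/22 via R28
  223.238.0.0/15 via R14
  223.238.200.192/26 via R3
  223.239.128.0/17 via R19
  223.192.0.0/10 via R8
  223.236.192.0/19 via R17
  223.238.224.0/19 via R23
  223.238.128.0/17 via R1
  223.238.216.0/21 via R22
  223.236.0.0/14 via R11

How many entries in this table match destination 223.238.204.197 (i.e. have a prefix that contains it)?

Prefixes containing 223.238.204.197:
  223.192.0.0/10 (223.192.0.0 - 223.255.255.255)
  223.236.0.0/14 (223.236.0.0 - 223.239.255.255)
  223.238.0.0/15 (223.238.0.0 - 223.239.255.255)
  223.238.128.0/17 (223.238.128.0 - 223.238.255.255)
  223.238.192.0/18 (223.238.192.0 - 223.238.255.255)
Total matching entries: 5.

5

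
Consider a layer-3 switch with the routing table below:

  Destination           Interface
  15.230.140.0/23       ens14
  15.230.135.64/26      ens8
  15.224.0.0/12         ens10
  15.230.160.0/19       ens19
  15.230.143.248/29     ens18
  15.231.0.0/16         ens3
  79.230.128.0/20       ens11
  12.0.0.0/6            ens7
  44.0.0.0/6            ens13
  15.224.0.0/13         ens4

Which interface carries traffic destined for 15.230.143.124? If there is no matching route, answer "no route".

ens4

Routes whose prefix contains 15.230.143.124:
  12.0.0.0/6 (12.0.0.0 - 15.255.255.255) -> ens7
  15.224.0.0/12 (15.224.0.0 - 15.239.255.255) -> ens10
  15.224.0.0/13 (15.224.0.0 - 15.231.255.255) -> ens4
More-specific entries that do NOT match:
  15.230.143.248/29 (15.230.143.248 - 15.230.143.255) does not contain 15.230.143.124
  15.230.135.64/26 (15.230.135.64 - 15.230.135.127) does not contain 15.230.143.124
  15.230.140.0/23 (15.230.140.0 - 15.230.141.255) does not contain 15.230.143.124
  79.230.128.0/20 (79.230.128.0 - 79.230.143.255) does not contain 15.230.143.124
  15.230.160.0/19 (15.230.160.0 - 15.230.191.255) does not contain 15.230.143.124
  15.231.0.0/16 (15.231.0.0 - 15.231.255.255) does not contain 15.230.143.124
Longest matching prefix is /13 -> interface ens4.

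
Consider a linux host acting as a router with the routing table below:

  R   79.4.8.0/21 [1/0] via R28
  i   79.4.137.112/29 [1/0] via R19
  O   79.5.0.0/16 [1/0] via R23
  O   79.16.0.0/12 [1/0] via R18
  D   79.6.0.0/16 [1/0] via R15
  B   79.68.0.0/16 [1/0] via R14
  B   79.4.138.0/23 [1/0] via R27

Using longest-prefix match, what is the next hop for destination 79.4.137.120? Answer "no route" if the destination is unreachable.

No entry's prefix contains 79.4.137.120; there is no default route.

no route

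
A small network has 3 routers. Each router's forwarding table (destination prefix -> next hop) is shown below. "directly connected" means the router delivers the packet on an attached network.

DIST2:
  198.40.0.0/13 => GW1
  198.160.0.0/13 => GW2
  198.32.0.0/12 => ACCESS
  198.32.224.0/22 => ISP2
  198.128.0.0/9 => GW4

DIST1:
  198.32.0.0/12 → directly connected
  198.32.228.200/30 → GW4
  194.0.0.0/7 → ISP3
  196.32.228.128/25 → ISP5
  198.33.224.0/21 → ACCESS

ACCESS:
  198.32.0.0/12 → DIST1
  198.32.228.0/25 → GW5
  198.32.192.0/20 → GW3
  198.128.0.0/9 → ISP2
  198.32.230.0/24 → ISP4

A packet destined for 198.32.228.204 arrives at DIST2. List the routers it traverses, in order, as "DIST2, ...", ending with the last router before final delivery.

DIST2, ACCESS, DIST1

At DIST2: longest match for 198.32.228.204 is 198.32.0.0/12 -> ACCESS
At ACCESS: longest match for 198.32.228.204 is 198.32.0.0/12 -> DIST1
At DIST1: longest match for 198.32.228.204 is 198.32.0.0/12 -> directly connected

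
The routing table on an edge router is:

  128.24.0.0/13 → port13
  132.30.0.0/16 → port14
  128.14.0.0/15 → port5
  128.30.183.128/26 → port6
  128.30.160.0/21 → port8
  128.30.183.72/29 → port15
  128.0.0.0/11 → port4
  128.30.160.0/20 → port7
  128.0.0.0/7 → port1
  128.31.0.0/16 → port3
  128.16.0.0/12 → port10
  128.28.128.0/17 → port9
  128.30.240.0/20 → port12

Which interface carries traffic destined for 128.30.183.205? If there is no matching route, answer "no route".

port13

Routes whose prefix contains 128.30.183.205:
  128.0.0.0/7 (128.0.0.0 - 129.255.255.255) -> port1
  128.0.0.0/11 (128.0.0.0 - 128.31.255.255) -> port4
  128.16.0.0/12 (128.16.0.0 - 128.31.255.255) -> port10
  128.24.0.0/13 (128.24.0.0 - 128.31.255.255) -> port13
More-specific entries that do NOT match:
  128.30.183.72/29 (128.30.183.72 - 128.30.183.79) does not contain 128.30.183.205
  128.30.183.128/26 (128.30.183.128 - 128.30.183.191) does not contain 128.30.183.205
  128.30.160.0/21 (128.30.160.0 - 128.30.167.255) does not contain 128.30.183.205
  128.30.160.0/20 (128.30.160.0 - 128.30.175.255) does not contain 128.30.183.205
  128.30.240.0/20 (128.30.240.0 - 128.30.255.255) does not contain 128.30.183.205
  128.28.128.0/17 (128.28.128.0 - 128.28.255.255) does not contain 128.30.183.205
  132.30.0.0/16 (132.30.0.0 - 132.30.255.255) does not contain 128.30.183.205
  128.31.0.0/16 (128.31.0.0 - 128.31.255.255) does not contain 128.30.183.205
  128.14.0.0/15 (128.14.0.0 - 128.15.255.255) does not contain 128.30.183.205
Longest matching prefix is /13 -> interface port13.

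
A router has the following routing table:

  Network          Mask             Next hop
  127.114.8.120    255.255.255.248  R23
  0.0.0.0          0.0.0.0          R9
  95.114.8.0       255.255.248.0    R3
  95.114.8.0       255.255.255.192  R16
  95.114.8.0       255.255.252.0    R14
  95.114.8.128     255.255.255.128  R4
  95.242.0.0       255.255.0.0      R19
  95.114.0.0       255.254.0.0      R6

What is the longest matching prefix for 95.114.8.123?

Entries matching 95.114.8.123:
  0.0.0.0/0 (default, matches everything)
  95.114.0.0/15 (95.114.0.0 - 95.115.255.255)
  95.114.8.0/21 (95.114.8.0 - 95.114.15.255)
  95.114.8.0/22 (95.114.8.0 - 95.114.11.255)
Most specific is 95.114.8.0/22.

95.114.8.0/22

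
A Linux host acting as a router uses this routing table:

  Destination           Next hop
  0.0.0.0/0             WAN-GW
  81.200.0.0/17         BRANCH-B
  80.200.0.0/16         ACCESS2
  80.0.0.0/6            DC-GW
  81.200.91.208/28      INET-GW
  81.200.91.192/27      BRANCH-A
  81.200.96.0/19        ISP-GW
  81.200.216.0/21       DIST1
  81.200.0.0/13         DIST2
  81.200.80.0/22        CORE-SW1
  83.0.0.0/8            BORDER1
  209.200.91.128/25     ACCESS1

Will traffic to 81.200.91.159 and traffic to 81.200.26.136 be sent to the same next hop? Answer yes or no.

81.200.91.159: longest match 81.200.0.0/17 -> BRANCH-B
81.200.26.136: longest match 81.200.0.0/17 -> BRANCH-B

yes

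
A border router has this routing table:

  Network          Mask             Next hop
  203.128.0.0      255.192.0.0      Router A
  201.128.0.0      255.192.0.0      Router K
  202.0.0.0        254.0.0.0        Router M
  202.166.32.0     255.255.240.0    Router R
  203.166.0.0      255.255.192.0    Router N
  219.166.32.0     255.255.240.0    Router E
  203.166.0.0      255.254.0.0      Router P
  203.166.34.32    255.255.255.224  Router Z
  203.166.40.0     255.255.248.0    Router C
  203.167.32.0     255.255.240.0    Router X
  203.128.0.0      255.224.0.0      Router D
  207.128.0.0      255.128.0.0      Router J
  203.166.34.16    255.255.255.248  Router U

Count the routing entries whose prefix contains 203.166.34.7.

4

Prefixes containing 203.166.34.7:
  202.0.0.0/7 (202.0.0.0 - 203.255.255.255)
  203.128.0.0/10 (203.128.0.0 - 203.191.255.255)
  203.166.0.0/15 (203.166.0.0 - 203.167.255.255)
  203.166.0.0/18 (203.166.0.0 - 203.166.63.255)
Total matching entries: 4.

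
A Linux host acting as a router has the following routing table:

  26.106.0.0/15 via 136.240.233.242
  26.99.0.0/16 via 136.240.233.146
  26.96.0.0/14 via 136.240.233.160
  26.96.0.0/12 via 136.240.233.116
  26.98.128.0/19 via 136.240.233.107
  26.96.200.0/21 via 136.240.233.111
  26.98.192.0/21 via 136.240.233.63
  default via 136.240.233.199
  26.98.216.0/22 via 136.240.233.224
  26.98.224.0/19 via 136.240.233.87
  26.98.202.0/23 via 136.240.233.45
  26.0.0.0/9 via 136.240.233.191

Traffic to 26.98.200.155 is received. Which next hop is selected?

136.240.233.160

Routes whose prefix contains 26.98.200.155:
  0.0.0.0/0 (default, matches everything) -> 136.240.233.199
  26.0.0.0/9 (26.0.0.0 - 26.127.255.255) -> 136.240.233.191
  26.96.0.0/12 (26.96.0.0 - 26.111.255.255) -> 136.240.233.116
  26.96.0.0/14 (26.96.0.0 - 26.99.255.255) -> 136.240.233.160
More-specific entries that do NOT match:
  26.98.202.0/23 (26.98.202.0 - 26.98.203.255) does not contain 26.98.200.155
  26.98.216.0/22 (26.98.216.0 - 26.98.219.255) does not contain 26.98.200.155
  26.96.200.0/21 (26.96.200.0 - 26.96.207.255) does not contain 26.98.200.155
  26.98.192.0/21 (26.98.192.0 - 26.98.199.255) does not contain 26.98.200.155
  26.98.128.0/19 (26.98.128.0 - 26.98.159.255) does not contain 26.98.200.155
  26.98.224.0/19 (26.98.224.0 - 26.98.255.255) does not contain 26.98.200.155
  26.99.0.0/16 (26.99.0.0 - 26.99.255.255) does not contain 26.98.200.155
  26.106.0.0/15 (26.106.0.0 - 26.107.255.255) does not contain 26.98.200.155
Longest matching prefix is /14 -> next hop 136.240.233.160.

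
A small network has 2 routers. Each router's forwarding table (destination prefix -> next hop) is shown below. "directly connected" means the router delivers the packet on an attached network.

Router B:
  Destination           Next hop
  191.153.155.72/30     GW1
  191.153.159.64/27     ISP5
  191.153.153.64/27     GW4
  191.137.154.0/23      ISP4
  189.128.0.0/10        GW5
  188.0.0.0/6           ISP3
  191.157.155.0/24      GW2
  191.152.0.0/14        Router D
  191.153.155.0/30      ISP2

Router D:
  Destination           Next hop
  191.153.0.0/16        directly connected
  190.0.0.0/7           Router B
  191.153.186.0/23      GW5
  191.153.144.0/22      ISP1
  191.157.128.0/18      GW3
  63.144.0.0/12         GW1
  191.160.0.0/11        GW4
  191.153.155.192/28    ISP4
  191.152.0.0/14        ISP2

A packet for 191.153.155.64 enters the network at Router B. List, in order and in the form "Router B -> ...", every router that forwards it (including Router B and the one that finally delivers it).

At Router B: longest match for 191.153.155.64 is 191.152.0.0/14 -> Router D
At Router D: longest match for 191.153.155.64 is 191.153.0.0/16 -> directly connected

Router B -> Router D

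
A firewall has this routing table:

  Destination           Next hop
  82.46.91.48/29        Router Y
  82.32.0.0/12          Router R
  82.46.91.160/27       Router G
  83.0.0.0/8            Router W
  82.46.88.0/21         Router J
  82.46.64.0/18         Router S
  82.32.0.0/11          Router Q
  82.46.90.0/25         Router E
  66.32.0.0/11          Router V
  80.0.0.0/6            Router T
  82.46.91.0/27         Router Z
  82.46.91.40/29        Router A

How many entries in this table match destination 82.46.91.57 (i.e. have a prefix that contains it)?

5

Prefixes containing 82.46.91.57:
  80.0.0.0/6 (80.0.0.0 - 83.255.255.255)
  82.32.0.0/11 (82.32.0.0 - 82.63.255.255)
  82.32.0.0/12 (82.32.0.0 - 82.47.255.255)
  82.46.64.0/18 (82.46.64.0 - 82.46.127.255)
  82.46.88.0/21 (82.46.88.0 - 82.46.95.255)
Total matching entries: 5.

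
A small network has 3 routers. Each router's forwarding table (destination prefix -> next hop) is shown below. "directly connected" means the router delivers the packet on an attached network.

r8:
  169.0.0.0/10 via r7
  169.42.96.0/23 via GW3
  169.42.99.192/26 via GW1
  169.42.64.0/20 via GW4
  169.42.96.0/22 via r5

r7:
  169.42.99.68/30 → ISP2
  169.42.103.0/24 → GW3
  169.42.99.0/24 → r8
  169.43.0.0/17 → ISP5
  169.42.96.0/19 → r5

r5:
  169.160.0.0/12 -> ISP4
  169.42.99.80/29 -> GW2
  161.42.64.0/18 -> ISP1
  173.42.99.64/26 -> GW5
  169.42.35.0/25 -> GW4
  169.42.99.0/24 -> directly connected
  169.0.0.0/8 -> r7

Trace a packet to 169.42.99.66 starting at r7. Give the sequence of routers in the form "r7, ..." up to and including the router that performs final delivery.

r7, r8, r5

At r7: longest match for 169.42.99.66 is 169.42.99.0/24 -> r8
At r8: longest match for 169.42.99.66 is 169.42.96.0/22 -> r5
At r5: longest match for 169.42.99.66 is 169.42.99.0/24 -> directly connected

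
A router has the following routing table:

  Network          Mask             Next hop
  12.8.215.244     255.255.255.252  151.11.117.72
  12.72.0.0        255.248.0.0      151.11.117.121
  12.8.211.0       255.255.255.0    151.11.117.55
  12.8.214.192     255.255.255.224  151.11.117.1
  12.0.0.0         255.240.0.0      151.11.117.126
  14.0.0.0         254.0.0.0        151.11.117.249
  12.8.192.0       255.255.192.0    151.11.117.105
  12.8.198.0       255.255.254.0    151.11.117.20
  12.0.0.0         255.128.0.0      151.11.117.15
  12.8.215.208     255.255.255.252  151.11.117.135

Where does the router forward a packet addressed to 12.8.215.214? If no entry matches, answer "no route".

151.11.117.105

Routes whose prefix contains 12.8.215.214:
  12.0.0.0/9 (12.0.0.0 - 12.127.255.255) -> 151.11.117.15
  12.0.0.0/12 (12.0.0.0 - 12.15.255.255) -> 151.11.117.126
  12.8.192.0/18 (12.8.192.0 - 12.8.255.255) -> 151.11.117.105
More-specific entries that do NOT match:
  12.8.215.244/30 (12.8.215.244 - 12.8.215.247) does not contain 12.8.215.214
  12.8.215.208/30 (12.8.215.208 - 12.8.215.211) does not contain 12.8.215.214
  12.8.214.192/27 (12.8.214.192 - 12.8.214.223) does not contain 12.8.215.214
  12.8.211.0/24 (12.8.211.0 - 12.8.211.255) does not contain 12.8.215.214
  12.8.198.0/23 (12.8.198.0 - 12.8.199.255) does not contain 12.8.215.214
Longest matching prefix is /18 -> next hop 151.11.117.105.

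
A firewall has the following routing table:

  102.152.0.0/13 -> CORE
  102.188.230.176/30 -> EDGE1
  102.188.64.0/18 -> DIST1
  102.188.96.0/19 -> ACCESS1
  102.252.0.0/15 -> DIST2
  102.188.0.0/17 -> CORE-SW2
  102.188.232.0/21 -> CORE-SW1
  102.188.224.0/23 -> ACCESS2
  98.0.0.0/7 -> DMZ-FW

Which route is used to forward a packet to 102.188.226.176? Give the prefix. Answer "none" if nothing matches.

102.188.226.176 is outside every listed prefix and there is no default route.

none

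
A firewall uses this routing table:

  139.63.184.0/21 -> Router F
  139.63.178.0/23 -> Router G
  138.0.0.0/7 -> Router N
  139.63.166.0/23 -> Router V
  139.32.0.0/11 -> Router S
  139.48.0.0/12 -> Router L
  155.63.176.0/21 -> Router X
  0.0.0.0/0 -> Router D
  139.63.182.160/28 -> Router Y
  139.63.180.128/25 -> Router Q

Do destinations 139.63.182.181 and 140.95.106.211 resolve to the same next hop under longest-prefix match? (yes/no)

139.63.182.181: longest match 139.48.0.0/12 -> Router L
140.95.106.211: longest match 0.0.0.0/0 -> Router D

no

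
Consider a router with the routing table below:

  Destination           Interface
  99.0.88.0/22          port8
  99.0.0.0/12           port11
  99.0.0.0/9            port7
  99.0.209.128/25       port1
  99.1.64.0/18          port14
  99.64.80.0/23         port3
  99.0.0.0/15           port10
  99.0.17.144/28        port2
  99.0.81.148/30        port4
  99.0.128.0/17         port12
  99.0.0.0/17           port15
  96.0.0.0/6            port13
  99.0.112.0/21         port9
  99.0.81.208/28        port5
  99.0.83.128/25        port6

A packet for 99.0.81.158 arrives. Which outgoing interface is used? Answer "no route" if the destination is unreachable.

Routes whose prefix contains 99.0.81.158:
  96.0.0.0/6 (96.0.0.0 - 99.255.255.255) -> port13
  99.0.0.0/9 (99.0.0.0 - 99.127.255.255) -> port7
  99.0.0.0/12 (99.0.0.0 - 99.15.255.255) -> port11
  99.0.0.0/15 (99.0.0.0 - 99.1.255.255) -> port10
  99.0.0.0/17 (99.0.0.0 - 99.0.127.255) -> port15
More-specific entries that do NOT match:
  99.0.81.148/30 (99.0.81.148 - 99.0.81.151) does not contain 99.0.81.158
  99.0.17.144/28 (99.0.17.144 - 99.0.17.159) does not contain 99.0.81.158
  99.0.81.208/28 (99.0.81.208 - 99.0.81.223) does not contain 99.0.81.158
  99.0.209.128/25 (99.0.209.128 - 99.0.209.255) does not contain 99.0.81.158
  99.0.83.128/25 (99.0.83.128 - 99.0.83.255) does not contain 99.0.81.158
  99.64.80.0/23 (99.64.80.0 - 99.64.81.255) does not contain 99.0.81.158
  99.0.88.0/22 (99.0.88.0 - 99.0.91.255) does not contain 99.0.81.158
  99.0.112.0/21 (99.0.112.0 - 99.0.119.255) does not contain 99.0.81.158
  99.1.64.0/18 (99.1.64.0 - 99.1.127.255) does not contain 99.0.81.158
Longest matching prefix is /17 -> interface port15.

port15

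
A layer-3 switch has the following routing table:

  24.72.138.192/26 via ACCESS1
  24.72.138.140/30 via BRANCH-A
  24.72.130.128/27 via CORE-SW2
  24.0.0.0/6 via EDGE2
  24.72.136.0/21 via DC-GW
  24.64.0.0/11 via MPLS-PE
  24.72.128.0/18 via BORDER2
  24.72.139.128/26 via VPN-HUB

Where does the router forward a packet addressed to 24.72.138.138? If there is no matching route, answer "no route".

DC-GW

Routes whose prefix contains 24.72.138.138:
  24.0.0.0/6 (24.0.0.0 - 27.255.255.255) -> EDGE2
  24.64.0.0/11 (24.64.0.0 - 24.95.255.255) -> MPLS-PE
  24.72.128.0/18 (24.72.128.0 - 24.72.191.255) -> BORDER2
  24.72.136.0/21 (24.72.136.0 - 24.72.143.255) -> DC-GW
More-specific entries that do NOT match:
  24.72.138.140/30 (24.72.138.140 - 24.72.138.143) does not contain 24.72.138.138
  24.72.130.128/27 (24.72.130.128 - 24.72.130.159) does not contain 24.72.138.138
  24.72.138.192/26 (24.72.138.192 - 24.72.138.255) does not contain 24.72.138.138
  24.72.139.128/26 (24.72.139.128 - 24.72.139.191) does not contain 24.72.138.138
Longest matching prefix is /21 -> next hop DC-GW.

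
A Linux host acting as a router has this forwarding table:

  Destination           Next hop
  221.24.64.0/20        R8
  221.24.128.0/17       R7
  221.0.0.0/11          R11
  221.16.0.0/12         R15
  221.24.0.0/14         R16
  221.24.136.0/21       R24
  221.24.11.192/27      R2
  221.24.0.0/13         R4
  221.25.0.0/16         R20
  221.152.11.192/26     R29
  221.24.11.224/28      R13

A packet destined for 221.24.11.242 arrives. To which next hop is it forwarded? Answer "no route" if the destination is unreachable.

Routes whose prefix contains 221.24.11.242:
  221.0.0.0/11 (221.0.0.0 - 221.31.255.255) -> R11
  221.16.0.0/12 (221.16.0.0 - 221.31.255.255) -> R15
  221.24.0.0/13 (221.24.0.0 - 221.31.255.255) -> R4
  221.24.0.0/14 (221.24.0.0 - 221.27.255.255) -> R16
More-specific entries that do NOT match:
  221.24.11.224/28 (221.24.11.224 - 221.24.11.239) does not contain 221.24.11.242
  221.24.11.192/27 (221.24.11.192 - 221.24.11.223) does not contain 221.24.11.242
  221.152.11.192/26 (221.152.11.192 - 221.152.11.255) does not contain 221.24.11.242
  221.24.136.0/21 (221.24.136.0 - 221.24.143.255) does not contain 221.24.11.242
  221.24.64.0/20 (221.24.64.0 - 221.24.79.255) does not contain 221.24.11.242
  221.24.128.0/17 (221.24.128.0 - 221.24.255.255) does not contain 221.24.11.242
  221.25.0.0/16 (221.25.0.0 - 221.25.255.255) does not contain 221.24.11.242
Longest matching prefix is /14 -> next hop R16.

R16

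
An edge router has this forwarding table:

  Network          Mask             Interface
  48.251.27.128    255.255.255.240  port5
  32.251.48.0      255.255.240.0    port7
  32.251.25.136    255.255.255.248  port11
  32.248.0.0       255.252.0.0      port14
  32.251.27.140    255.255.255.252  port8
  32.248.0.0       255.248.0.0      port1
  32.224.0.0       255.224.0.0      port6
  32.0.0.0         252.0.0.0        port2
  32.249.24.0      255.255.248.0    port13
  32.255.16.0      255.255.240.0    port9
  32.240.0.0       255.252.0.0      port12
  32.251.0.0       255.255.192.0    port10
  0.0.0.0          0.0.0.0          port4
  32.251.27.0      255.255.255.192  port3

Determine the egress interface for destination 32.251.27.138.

port10

Routes whose prefix contains 32.251.27.138:
  0.0.0.0/0 (default, matches everything) -> port4
  32.0.0.0/6 (32.0.0.0 - 35.255.255.255) -> port2
  32.224.0.0/11 (32.224.0.0 - 32.255.255.255) -> port6
  32.248.0.0/13 (32.248.0.0 - 32.255.255.255) -> port1
  32.248.0.0/14 (32.248.0.0 - 32.251.255.255) -> port14
  32.251.0.0/18 (32.251.0.0 - 32.251.63.255) -> port10
More-specific entries that do NOT match:
  32.251.27.140/30 (32.251.27.140 - 32.251.27.143) does not contain 32.251.27.138
  32.251.25.136/29 (32.251.25.136 - 32.251.25.143) does not contain 32.251.27.138
  48.251.27.128/28 (48.251.27.128 - 48.251.27.143) does not contain 32.251.27.138
  32.251.27.0/26 (32.251.27.0 - 32.251.27.63) does not contain 32.251.27.138
  32.249.24.0/21 (32.249.24.0 - 32.249.31.255) does not contain 32.251.27.138
  32.251.48.0/20 (32.251.48.0 - 32.251.63.255) does not contain 32.251.27.138
  32.255.16.0/20 (32.255.16.0 - 32.255.31.255) does not contain 32.251.27.138
Longest matching prefix is /18 -> interface port10.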